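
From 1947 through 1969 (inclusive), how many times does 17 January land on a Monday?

Day of week of January 17 in each year:
1947: Fri, 1948: Sat, 1949: Mon ✓, 1950: Tue, 1951: Wed, 1952: Thu, 1953: Sat, 1954: Sun, 1955: Mon ✓, 1956: Tue, 1957: Thu, 1958: Fri, 1959: Sat, 1960: Sun, 1961: Tue, 1962: Wed, 1963: Thu, 1964: Fri, 1965: Sun, 1966: Mon ✓, 1967: Tue, 1968: Wed, 1969: Fri
Mondays: 1949, 1955, 1966.

3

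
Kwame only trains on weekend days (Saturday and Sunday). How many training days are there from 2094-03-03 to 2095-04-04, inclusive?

2094-03-03 is a Wednesday.
That's 398 days from start to end, counting both.
398 = 7 × 56 + 6, so there are 56 full weeks plus 6 extra days.
Each full week contributes 2 weekend days (Sat, Sun): 56 × 2 = 112.
The 6 extra days are Wed, Thu, Fri, Sat, Sun, Mon — 2 of them qualify.
Total: 112 + 2 = 114.

114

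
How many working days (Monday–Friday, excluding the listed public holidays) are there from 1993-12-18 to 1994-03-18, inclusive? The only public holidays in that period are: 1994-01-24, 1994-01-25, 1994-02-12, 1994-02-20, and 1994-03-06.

63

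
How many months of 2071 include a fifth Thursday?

5

A month has five Thursdays exactly when Thursday falls within its first (length − 28) days.
Jan: 31 days, starts Thu → 5 of Thu, Fri, Sat ✓
Feb: 28 days, starts Sun → 5 of (none)
Mar: 31 days, starts Sun → 5 of Sun, Mon, Tue
Apr: 30 days, starts Wed → 5 of Wed, Thu ✓
May: 31 days, starts Fri → 5 of Fri, Sat, Sun
Jun: 30 days, starts Mon → 5 of Mon, Tue
Jul: 31 days, starts Wed → 5 of Wed, Thu, Fri ✓
Aug: 31 days, starts Sat → 5 of Sat, Sun, Mon
Sep: 30 days, starts Tue → 5 of Tue, Wed
Oct: 31 days, starts Thu → 5 of Thu, Fri, Sat ✓
Nov: 30 days, starts Sun → 5 of Sun, Mon
Dec: 31 days, starts Tue → 5 of Tue, Wed, Thu ✓
Months with five Thursdays: Jan, Apr, Jul, Oct, Dec.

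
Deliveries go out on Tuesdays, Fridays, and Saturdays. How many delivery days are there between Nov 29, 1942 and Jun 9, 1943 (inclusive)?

82

Nov 29, 1942 is a Sunday.
The range spans 193 days (inclusive of both endpoints).
193 = 7 × 27 + 4, so there are 27 full weeks plus 4 extra days.
Each full week contributes 3 days from the set (Tue, Fri, Sat): 27 × 3 = 81.
The 4 extra days are Sun, Mon, Tue, Wed — 1 of them qualifies.
Total: 81 + 1 = 82.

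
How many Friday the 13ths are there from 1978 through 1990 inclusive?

24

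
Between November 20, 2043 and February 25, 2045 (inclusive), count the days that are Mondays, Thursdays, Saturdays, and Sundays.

265

November 20, 2043 is a Friday.
The range spans 464 days (inclusive of both endpoints).
464 = 7 × 66 + 2, so there are 66 full weeks plus 2 extra days.
Each full week contributes 4 days from the set (Mon, Thu, Sat, Sun): 66 × 4 = 264.
The 2 extra days are Fri, Sat — 1 of them qualifies.
Total: 264 + 1 = 265.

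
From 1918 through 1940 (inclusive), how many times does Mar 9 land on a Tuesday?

Day of week of March 9 in each year:
1918: Sat, 1919: Sun, 1920: Tue ✓, 1921: Wed, 1922: Thu, 1923: Fri, 1924: Sun, 1925: Mon, 1926: Tue ✓, 1927: Wed, 1928: Fri, 1929: Sat, 1930: Sun, 1931: Mon, 1932: Wed, 1933: Thu, 1934: Fri, 1935: Sat, 1936: Mon, 1937: Tue ✓, 1938: Wed, 1939: Thu, 1940: Sat
Tuesdays: 1920, 1926, 1937.

3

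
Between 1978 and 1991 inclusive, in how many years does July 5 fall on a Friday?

2

Day of week of July 5 in each year:
1978: Wed, 1979: Thu, 1980: Sat, 1981: Sun, 1982: Mon, 1983: Tue, 1984: Thu, 1985: Fri ✓, 1986: Sat, 1987: Sun, 1988: Tue, 1989: Wed, 1990: Thu, 1991: Fri ✓
Fridays: 1985, 1991.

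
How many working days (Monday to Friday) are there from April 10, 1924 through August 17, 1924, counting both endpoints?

92 weekdays

April 10, 1924 is a Thursday.
The range spans 130 days (inclusive of both endpoints).
130 = 7 × 18 + 4, so there are 18 full weeks plus 4 extra days.
Each full week contributes 5 weekdays (Mon–Fri): 18 × 5 = 90.
The 4 extra days are Thursday, Friday, Saturday, Sunday — 2 of them qualify.
Total: 90 + 2 = 92.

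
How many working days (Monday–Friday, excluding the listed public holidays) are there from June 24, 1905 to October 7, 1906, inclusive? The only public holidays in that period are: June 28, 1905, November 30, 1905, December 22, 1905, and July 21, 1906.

332

June 24, 1905 is a Saturday.
The range spans 471 days (inclusive of both endpoints).
471 = 7 × 67 + 2, so there are 67 full weeks plus 2 extra days.
Each full week contributes 5 weekdays (Mon–Fri): 67 × 5 = 335.
The 2 extra days are Saturday, Sunday — none qualify.
Total: 335 + 0 = 335.
Holidays: June 28, 1905 (Wed); November 30, 1905 (Thu); December 22, 1905 (Fri); July 21, 1906 (Sat).
3 of the 4 holidays fall on weekdays; the rest are weekends and were already excluded.
Business days: 335 − 3 = 332.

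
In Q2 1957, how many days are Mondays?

Apr 1, 1957 is a Monday.
From Apr 1, 1957 to Jun 30, 1957 is 91 days inclusive.
91 = 7 × 13, so the span is exactly 13 full weeks.
Each full week contributes one Monday: 13 so far.
Total: 13.

13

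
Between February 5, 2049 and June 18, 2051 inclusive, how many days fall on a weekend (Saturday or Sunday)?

February 5, 2049 is a Friday.
The range spans 864 days (inclusive of both endpoints).
864 = 7 × 123 + 3, so there are 123 full weeks plus 3 extra days.
Each full week contributes 2 weekend days (Sat, Sun): 123 × 2 = 246.
The 3 extra days are Friday, Saturday, Sunday — 2 of them qualify.
Total: 246 + 2 = 248.

248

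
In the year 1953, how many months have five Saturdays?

A month has five Saturdays exactly when Saturday falls within its first (length − 28) days.
Jan: 31 days, starts Thu → 5 of Thu, Fri, Sat ✓
Feb: 28 days, starts Sun → 5 of (none)
Mar: 31 days, starts Sun → 5 of Sun, Mon, Tue
Apr: 30 days, starts Wed → 5 of Wed, Thu
May: 31 days, starts Fri → 5 of Fri, Sat, Sun ✓
Jun: 30 days, starts Mon → 5 of Mon, Tue
Jul: 31 days, starts Wed → 5 of Wed, Thu, Fri
Aug: 31 days, starts Sat → 5 of Sat, Sun, Mon ✓
Sep: 30 days, starts Tue → 5 of Tue, Wed
Oct: 31 days, starts Thu → 5 of Thu, Fri, Sat ✓
Nov: 30 days, starts Sun → 5 of Sun, Mon
Dec: 31 days, starts Tue → 5 of Tue, Wed, Thu
Months with five Saturdays: Jan, May, Aug, Oct.

4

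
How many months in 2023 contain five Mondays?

4

A month has five Mondays exactly when Monday falls within its first (length − 28) days.
Jan: 31 days, starts Sun → 5 of Sun, Mon, Tue ✓
Feb: 28 days, starts Wed → 5 of (none)
Mar: 31 days, starts Wed → 5 of Wed, Thu, Fri
Apr: 30 days, starts Sat → 5 of Sat, Sun
May: 31 days, starts Mon → 5 of Mon, Tue, Wed ✓
Jun: 30 days, starts Thu → 5 of Thu, Fri
Jul: 31 days, starts Sat → 5 of Sat, Sun, Mon ✓
Aug: 31 days, starts Tue → 5 of Tue, Wed, Thu
Sep: 30 days, starts Fri → 5 of Fri, Sat
Oct: 31 days, starts Sun → 5 of Sun, Mon, Tue ✓
Nov: 30 days, starts Wed → 5 of Wed, Thu
Dec: 31 days, starts Fri → 5 of Fri, Sat, Sun
Months with five Mondays: Jan, May, Jul, Oct.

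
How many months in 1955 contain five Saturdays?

A month has five Saturdays exactly when Saturday falls within its first (length − 28) days.
Jan: 31 days, starts Sat → 5 of Sat, Sun, Mon ✓
Feb: 28 days, starts Tue → 5 of (none)
Mar: 31 days, starts Tue → 5 of Tue, Wed, Thu
Apr: 30 days, starts Fri → 5 of Fri, Sat ✓
May: 31 days, starts Sun → 5 of Sun, Mon, Tue
Jun: 30 days, starts Wed → 5 of Wed, Thu
Jul: 31 days, starts Fri → 5 of Fri, Sat, Sun ✓
Aug: 31 days, starts Mon → 5 of Mon, Tue, Wed
Sep: 30 days, starts Thu → 5 of Thu, Fri
Oct: 31 days, starts Sat → 5 of Sat, Sun, Mon ✓
Nov: 30 days, starts Tue → 5 of Tue, Wed
Dec: 31 days, starts Thu → 5 of Thu, Fri, Sat ✓
Months with five Saturdays: Jan, Apr, Jul, Oct, Dec.

5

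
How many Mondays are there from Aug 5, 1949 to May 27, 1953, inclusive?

Aug 5, 1949 is a Friday.
From Aug 5, 1949 to May 27, 1953 is 1392 days inclusive.
1392 = 7 × 198 + 6, so there are 198 full weeks plus 6 extra days.
Each full week contributes one Monday: 198 so far.
The 6 extra days are Friday, Saturday, Sunday, Monday, Tuesday, Wednesday — 1 of them qualifies.
Total: 198 + 1 = 199.

199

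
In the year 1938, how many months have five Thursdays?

4

A month has five Thursdays exactly when Thursday falls within its first (length − 28) days.
Jan: 31 days, starts Sat → 5 of Sat, Sun, Mon
Feb: 28 days, starts Tue → 5 of (none)
Mar: 31 days, starts Tue → 5 of Tue, Wed, Thu ✓
Apr: 30 days, starts Fri → 5 of Fri, Sat
May: 31 days, starts Sun → 5 of Sun, Mon, Tue
Jun: 30 days, starts Wed → 5 of Wed, Thu ✓
Jul: 31 days, starts Fri → 5 of Fri, Sat, Sun
Aug: 31 days, starts Mon → 5 of Mon, Tue, Wed
Sep: 30 days, starts Thu → 5 of Thu, Fri ✓
Oct: 31 days, starts Sat → 5 of Sat, Sun, Mon
Nov: 30 days, starts Tue → 5 of Tue, Wed
Dec: 31 days, starts Thu → 5 of Thu, Fri, Sat ✓
Months with five Thursdays: Mar, Jun, Sep, Dec.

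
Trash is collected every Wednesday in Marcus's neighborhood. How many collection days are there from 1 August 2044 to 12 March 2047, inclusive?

1 August 2044 is a Monday.
From 1 August 2044 to 12 March 2047 is 954 days inclusive.
954 = 7 × 136 + 2, so there are 136 full weeks plus 2 extra days.
Each full week contributes one Wednesday: 136 so far.
The 2 extra days are Mon, Tue — none qualify.
Total: 136 + 0 = 136.

136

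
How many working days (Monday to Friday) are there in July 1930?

1930-07-01 is a Tuesday.
From 1930-07-01 to 1930-07-31 is 31 days inclusive.
31 = 7 × 4 + 3, so there are 4 full weeks plus 3 extra days.
Each full week contributes 5 weekdays (Mon–Fri): 4 × 5 = 20.
The 3 extra days are Tuesday, Wednesday, Thursday — 3 of them qualify.
Total: 20 + 3 = 23.

23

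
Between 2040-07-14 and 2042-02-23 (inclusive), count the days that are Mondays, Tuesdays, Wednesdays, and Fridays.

336

2040-07-14 is a Saturday.
From 2040-07-14 to 2042-02-23 is 590 days inclusive.
590 = 7 × 84 + 2, so there are 84 full weeks plus 2 extra days.
Each full week contributes 4 days from the set (Mon, Tue, Wed, Fri): 84 × 4 = 336.
The 2 extra days are Sat, Sun — none qualify.
Total: 336 + 0 = 336.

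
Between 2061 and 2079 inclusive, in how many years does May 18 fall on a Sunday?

2

Day of week of May 18 in each year:
2061: Wed, 2062: Thu, 2063: Fri, 2064: Sun ✓, 2065: Mon, 2066: Tue, 2067: Wed, 2068: Fri, 2069: Sat, 2070: Sun ✓, 2071: Mon, 2072: Wed, 2073: Thu, 2074: Fri, 2075: Sat, 2076: Mon, 2077: Tue, 2078: Wed, 2079: Thu
Sundays: 2064, 2070.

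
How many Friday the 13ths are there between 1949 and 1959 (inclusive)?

Friday-the-13ths by year:
1949: May
1950: Jan, Oct
1951: Apr, Jul
1952: Jun
1953: Feb, Mar, Nov
1954: Aug
1955: May
1956: Jan, Apr, Jul
1957: Sep, Dec
1958: Jun
1959: Feb, Mar, Nov

20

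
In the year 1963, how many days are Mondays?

52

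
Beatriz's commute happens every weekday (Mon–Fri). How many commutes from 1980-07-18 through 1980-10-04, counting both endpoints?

56 weekdays

1980-07-18 is a Friday.
That's 79 days from start to end, counting both.
79 = 7 × 11 + 2, so there are 11 full weeks plus 2 extra days.
Each full week contributes 5 weekdays (Mon–Fri): 11 × 5 = 55.
The 2 extra days are Friday, Saturday — 1 of them qualifies.
Total: 55 + 1 = 56.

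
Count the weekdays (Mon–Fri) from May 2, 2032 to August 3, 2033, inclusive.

May 2, 2032 is a Sunday.
From May 2, 2032 to August 3, 2033 is 459 days inclusive.
459 = 7 × 65 + 4, so there are 65 full weeks plus 4 extra days.
Each full week contributes 5 weekdays (Mon–Fri): 65 × 5 = 325.
The 4 extra days are Sun, Mon, Tue, Wed — 3 of them qualify.
Total: 325 + 3 = 328.

328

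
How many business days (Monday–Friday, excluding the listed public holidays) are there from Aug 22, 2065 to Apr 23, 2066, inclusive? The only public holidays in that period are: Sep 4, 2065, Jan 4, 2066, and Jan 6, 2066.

172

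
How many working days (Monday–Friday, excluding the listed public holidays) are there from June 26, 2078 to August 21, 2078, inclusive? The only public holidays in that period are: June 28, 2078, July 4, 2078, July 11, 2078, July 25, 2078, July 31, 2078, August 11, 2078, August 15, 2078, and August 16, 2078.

33

June 26, 2078 is a Sunday.
The range spans 57 days (inclusive of both endpoints).
57 = 7 × 8 + 1, so there are 8 full weeks plus 1 extra day.
Each full week contributes 5 weekdays (Mon–Fri): 8 × 5 = 40.
The 1 extra day is Sun — none qualify.
Total: 40 + 0 = 40.
Holidays: June 28, 2078 (Tue); July 4, 2078 (Mon); July 11, 2078 (Mon); July 25, 2078 (Mon); July 31, 2078 (Sun); August 11, 2078 (Thu); August 15, 2078 (Mon); August 16, 2078 (Tue).
7 of the 8 holidays fall on weekdays; the rest are weekends and were already excluded.
Business days: 40 − 7 = 33.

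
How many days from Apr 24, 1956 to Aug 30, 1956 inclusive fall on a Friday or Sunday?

36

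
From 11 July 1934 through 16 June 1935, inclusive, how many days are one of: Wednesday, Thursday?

98

11 July 1934 is a Wednesday.
The range spans 341 days (inclusive of both endpoints).
341 = 7 × 48 + 5, so there are 48 full weeks plus 5 extra days.
Each full week contributes 2 days from the set (Wed, Thu): 48 × 2 = 96.
The 5 extra days are Wednesday, Thursday, Friday, Saturday, Sunday — 2 of them qualify.
Total: 96 + 2 = 98.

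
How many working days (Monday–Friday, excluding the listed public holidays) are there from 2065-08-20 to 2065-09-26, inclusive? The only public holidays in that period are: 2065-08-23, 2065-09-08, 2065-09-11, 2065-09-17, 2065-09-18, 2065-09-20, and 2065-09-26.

23 working days

2065-08-20 is a Thursday.
From 2065-08-20 to 2065-09-26 is 38 days inclusive.
38 = 7 × 5 + 3, so there are 5 full weeks plus 3 extra days.
Each full week contributes 5 weekdays (Mon–Fri): 5 × 5 = 25.
The 3 extra days are Thu, Fri, Sat — 2 of them qualify.
Total: 25 + 2 = 27.
Holidays: 2065-08-23 (Sun); 2065-09-08 (Tue); 2065-09-11 (Fri); 2065-09-17 (Thu); 2065-09-18 (Fri); 2065-09-20 (Sun); 2065-09-26 (Sat).
4 of the 7 holidays fall on weekdays; the rest are weekends and were already excluded.
Business days: 27 − 4 = 23.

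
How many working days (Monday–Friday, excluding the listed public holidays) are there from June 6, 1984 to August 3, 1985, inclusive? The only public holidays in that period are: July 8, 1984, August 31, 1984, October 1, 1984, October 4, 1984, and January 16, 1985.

June 6, 1984 is a Wednesday.
The range spans 424 days (inclusive of both endpoints).
424 = 7 × 60 + 4, so there are 60 full weeks plus 4 extra days.
Each full week contributes 5 weekdays (Mon–Fri): 60 × 5 = 300.
The 4 extra days are Wednesday, Thursday, Friday, Saturday — 3 of them qualify.
Total: 300 + 3 = 303.
Holidays: July 8, 1984 (Sun); August 31, 1984 (Fri); October 1, 1984 (Mon); October 4, 1984 (Thu); January 16, 1985 (Wed).
4 of the 5 holidays fall on weekdays; the rest are weekends and were already excluded.
Business days: 303 − 4 = 299.

299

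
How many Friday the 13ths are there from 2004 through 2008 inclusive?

8

Friday-the-13ths by year:
2004: Feb, Aug
2005: May
2006: Jan, Oct
2007: Apr, Jul
2008: Jun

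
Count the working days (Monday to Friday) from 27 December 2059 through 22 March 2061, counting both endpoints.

322 weekdays

27 December 2059 is a Saturday.
That's 452 days from start to end, counting both.
452 = 7 × 64 + 4, so there are 64 full weeks plus 4 extra days.
Each full week contributes 5 weekdays (Mon–Fri): 64 × 5 = 320.
The 4 extra days are Sat, Sun, Mon, Tue — 2 of them qualify.
Total: 320 + 2 = 322.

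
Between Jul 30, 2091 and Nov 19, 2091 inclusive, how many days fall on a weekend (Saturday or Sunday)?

Jul 30, 2091 is a Monday.
The range spans 113 days (inclusive of both endpoints).
113 = 7 × 16 + 1, so there are 16 full weeks plus 1 extra day.
Each full week contributes 2 weekend days (Sat, Sun): 16 × 2 = 32.
The 1 extra day is Mon — none qualify.
Total: 32 + 0 = 32.

32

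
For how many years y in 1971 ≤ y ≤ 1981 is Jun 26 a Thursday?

2

Day of week of June 26 in each year:
1971: Sat, 1972: Mon, 1973: Tue, 1974: Wed, 1975: Thu ✓, 1976: Sat, 1977: Sun, 1978: Mon, 1979: Tue, 1980: Thu ✓, 1981: Fri
Thursdays: 1975, 1980.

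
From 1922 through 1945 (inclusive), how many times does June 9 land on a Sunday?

3

Day of week of June 9 in each year:
1922: Fri, 1923: Sat, 1924: Mon, 1925: Tue, 1926: Wed, 1927: Thu, 1928: Sat, 1929: Sun ✓, 1930: Mon, 1931: Tue, 1932: Thu, 1933: Fri, 1934: Sat, 1935: Sun ✓, 1936: Tue, 1937: Wed, 1938: Thu, 1939: Fri, 1940: Sun ✓, 1941: Mon, 1942: Tue, 1943: Wed, 1944: Fri, 1945: Sat
Sundays: 1929, 1935, 1940.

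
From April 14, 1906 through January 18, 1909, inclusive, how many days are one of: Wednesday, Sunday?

289

April 14, 1906 is a Saturday.
From April 14, 1906 to January 18, 1909 is 1011 days inclusive.
1011 = 7 × 144 + 3, so there are 144 full weeks plus 3 extra days.
Each full week contributes 2 days from the set (Wed, Sun): 144 × 2 = 288.
The 3 extra days are Sat, Sun, Mon — 1 of them qualifies.
Total: 288 + 1 = 289.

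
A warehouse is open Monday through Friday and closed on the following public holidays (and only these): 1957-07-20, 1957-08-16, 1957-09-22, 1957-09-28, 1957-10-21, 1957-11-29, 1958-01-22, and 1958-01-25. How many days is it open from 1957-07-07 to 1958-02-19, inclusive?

159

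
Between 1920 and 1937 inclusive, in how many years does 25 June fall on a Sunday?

2

Day of week of June 25 in each year:
1920: Fri, 1921: Sat, 1922: Sun ✓, 1923: Mon, 1924: Wed, 1925: Thu, 1926: Fri, 1927: Sat, 1928: Mon, 1929: Tue, 1930: Wed, 1931: Thu, 1932: Sat, 1933: Sun ✓, 1934: Mon, 1935: Tue, 1936: Thu, 1937: Fri
Sundays: 1922, 1933.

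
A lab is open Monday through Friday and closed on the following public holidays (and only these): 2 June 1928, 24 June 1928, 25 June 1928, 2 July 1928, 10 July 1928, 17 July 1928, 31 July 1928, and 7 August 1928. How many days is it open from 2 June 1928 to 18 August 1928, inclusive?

49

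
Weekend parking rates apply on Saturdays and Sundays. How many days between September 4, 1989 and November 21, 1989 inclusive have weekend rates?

September 4, 1989 is a Monday.
The range spans 79 days (inclusive of both endpoints).
79 = 7 × 11 + 2, so there are 11 full weeks plus 2 extra days.
Each full week contributes 2 weekend days (Sat, Sun): 11 × 2 = 22.
The 2 extra days are Mon, Tue — none qualify.
Total: 22 + 0 = 22.

22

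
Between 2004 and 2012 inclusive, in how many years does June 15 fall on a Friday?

Day of week of June 15 in each year:
2004: Tue, 2005: Wed, 2006: Thu, 2007: Fri ✓, 2008: Sun, 2009: Mon, 2010: Tue, 2011: Wed, 2012: Fri ✓
Fridays: 2007, 2012.

2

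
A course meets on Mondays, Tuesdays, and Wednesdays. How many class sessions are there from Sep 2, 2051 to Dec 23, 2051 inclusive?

48

Sep 2, 2051 is a Saturday.
That's 113 days from start to end, counting both.
113 = 7 × 16 + 1, so there are 16 full weeks plus 1 extra day.
Each full week contributes 3 days from the set (Mon, Tue, Wed): 16 × 3 = 48.
The 1 extra day is Sat — none qualify.
Total: 48 + 0 = 48.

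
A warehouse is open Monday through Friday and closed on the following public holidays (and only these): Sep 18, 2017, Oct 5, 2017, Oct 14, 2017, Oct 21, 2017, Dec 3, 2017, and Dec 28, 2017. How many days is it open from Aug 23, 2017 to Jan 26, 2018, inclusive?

Aug 23, 2017 is a Wednesday.
From Aug 23, 2017 to Jan 26, 2018 is 157 days inclusive.
157 = 7 × 22 + 3, so there are 22 full weeks plus 3 extra days.
Each full week contributes 5 weekdays (Mon–Fri): 22 × 5 = 110.
The 3 extra days are Wednesday, Thursday, Friday — 3 of them qualify.
Total: 110 + 3 = 113.
Holidays: Sep 18, 2017 (Mon); Oct 5, 2017 (Thu); Oct 14, 2017 (Sat); Oct 21, 2017 (Sat); Dec 3, 2017 (Sun); Dec 28, 2017 (Thu).
3 of the 6 holidays fall on weekdays; the rest are weekends and were already excluded.
Business days: 113 − 3 = 110.

110 business days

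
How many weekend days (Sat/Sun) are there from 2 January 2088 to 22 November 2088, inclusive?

2 January 2088 is a Friday.
That's 326 days from start to end, counting both.
326 = 7 × 46 + 4, so there are 46 full weeks plus 4 extra days.
Each full week contributes 2 weekend days (Sat, Sun): 46 × 2 = 92.
The 4 extra days are Friday, Saturday, Sunday, Monday — 2 of them qualify.
Total: 92 + 2 = 94.

94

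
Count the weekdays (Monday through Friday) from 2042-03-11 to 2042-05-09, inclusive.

44 weekdays

2042-03-11 is a Tuesday.
The range spans 60 days (inclusive of both endpoints).
60 = 7 × 8 + 4, so there are 8 full weeks plus 4 extra days.
Each full week contributes 5 weekdays (Mon–Fri): 8 × 5 = 40.
The 4 extra days are Tue, Wed, Thu, Fri — 4 of them qualify.
Total: 40 + 4 = 44.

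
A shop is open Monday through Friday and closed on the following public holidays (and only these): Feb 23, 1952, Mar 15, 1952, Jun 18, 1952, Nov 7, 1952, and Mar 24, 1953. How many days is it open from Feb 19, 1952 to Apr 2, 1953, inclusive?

290 business days

Feb 19, 1952 is a Tuesday.
The range spans 409 days (inclusive of both endpoints).
409 = 7 × 58 + 3, so there are 58 full weeks plus 3 extra days.
Each full week contributes 5 weekdays (Mon–Fri): 58 × 5 = 290.
The 3 extra days are Tuesday, Wednesday, Thursday — 3 of them qualify.
Total: 290 + 3 = 293.
Holidays: Feb 23, 1952 (Sat); Mar 15, 1952 (Sat); Jun 18, 1952 (Wed); Nov 7, 1952 (Fri); Mar 24, 1953 (Tue).
3 of the 5 holidays fall on weekdays; the rest are weekends and were already excluded.
Business days: 293 − 3 = 290.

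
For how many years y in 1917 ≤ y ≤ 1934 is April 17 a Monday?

Day of week of April 17 in each year:
1917: Tue, 1918: Wed, 1919: Thu, 1920: Sat, 1921: Sun, 1922: Mon ✓, 1923: Tue, 1924: Thu, 1925: Fri, 1926: Sat, 1927: Sun, 1928: Tue, 1929: Wed, 1930: Thu, 1931: Fri, 1932: Sun, 1933: Mon ✓, 1934: Tue
Mondays: 1922, 1933.

2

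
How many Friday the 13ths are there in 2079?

The 13th falls on a Friday when the month's 13th has weekday Fri.
Jan 13 is Fri ✓; Feb 13 is Mon; Mar 13 is Mon; Apr 13 is Thu; May 13 is Sat; Jun 13 is Tue; Jul 13 is Thu; Aug 13 is Sun; Sep 13 is Wed; Oct 13 is Fri ✓; Nov 13 is Mon; Dec 13 is Wed.
Friday the 13ths: Jan, Oct.

2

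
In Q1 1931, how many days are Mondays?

13

Jan 1, 1931 is a Thursday.
From Jan 1, 1931 to Mar 31, 1931 is 90 days inclusive.
90 = 7 × 12 + 6, so there are 12 full weeks plus 6 extra days.
Each full week contributes one Monday: 12 so far.
The 6 extra days are Thursday, Friday, Saturday, Sunday, Monday, Tuesday — 1 of them qualifies.
Total: 12 + 1 = 13.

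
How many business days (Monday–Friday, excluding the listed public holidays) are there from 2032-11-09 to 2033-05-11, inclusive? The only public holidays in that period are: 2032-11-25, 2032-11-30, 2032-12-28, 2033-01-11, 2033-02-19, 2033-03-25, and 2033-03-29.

126

2032-11-09 is a Tuesday.
The range spans 184 days (inclusive of both endpoints).
184 = 7 × 26 + 2, so there are 26 full weeks plus 2 extra days.
Each full week contributes 5 weekdays (Mon–Fri): 26 × 5 = 130.
The 2 extra days are Tue, Wed — 2 of them qualify.
Total: 130 + 2 = 132.
Holidays: 2032-11-25 (Thu); 2032-11-30 (Tue); 2032-12-28 (Tue); 2033-01-11 (Tue); 2033-02-19 (Sat); 2033-03-25 (Fri); 2033-03-29 (Tue).
6 of the 7 holidays fall on weekdays; the rest are weekends and were already excluded.
Business days: 132 − 6 = 126.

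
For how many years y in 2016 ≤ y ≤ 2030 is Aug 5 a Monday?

Day of week of August 5 in each year:
2016: Fri, 2017: Sat, 2018: Sun, 2019: Mon ✓, 2020: Wed, 2021: Thu, 2022: Fri, 2023: Sat, 2024: Mon ✓, 2025: Tue, 2026: Wed, 2027: Thu, 2028: Sat, 2029: Sun, 2030: Mon ✓
Mondays: 2019, 2024, 2030.

3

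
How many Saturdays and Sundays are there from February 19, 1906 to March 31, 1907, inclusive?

116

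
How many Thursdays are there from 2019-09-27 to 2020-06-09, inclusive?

2019-09-27 is a Friday.
That's 257 days from start to end, counting both.
257 = 7 × 36 + 5, so there are 36 full weeks plus 5 extra days.
Each full week contributes one Thursday: 36 so far.
The 5 extra days are Friday, Saturday, Sunday, Monday, Tuesday — none qualify.
Total: 36 + 0 = 36.

36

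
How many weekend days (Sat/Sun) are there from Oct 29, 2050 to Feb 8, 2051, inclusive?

Oct 29, 2050 is a Saturday.
That's 103 days from start to end, counting both.
103 = 7 × 14 + 5, so there are 14 full weeks plus 5 extra days.
Each full week contributes 2 weekend days (Sat, Sun): 14 × 2 = 28.
The 5 extra days are Sat, Sun, Mon, Tue, Wed — 2 of them qualify.
Total: 28 + 2 = 30.

30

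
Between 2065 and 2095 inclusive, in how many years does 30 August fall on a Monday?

5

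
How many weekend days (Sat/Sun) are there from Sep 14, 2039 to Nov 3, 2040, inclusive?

119

Sep 14, 2039 is a Wednesday.
That's 417 days from start to end, counting both.
417 = 7 × 59 + 4, so there are 59 full weeks plus 4 extra days.
Each full week contributes 2 weekend days (Sat, Sun): 59 × 2 = 118.
The 4 extra days are Wednesday, Thursday, Friday, Saturday — 1 of them qualifies.
Total: 118 + 1 = 119.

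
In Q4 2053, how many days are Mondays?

13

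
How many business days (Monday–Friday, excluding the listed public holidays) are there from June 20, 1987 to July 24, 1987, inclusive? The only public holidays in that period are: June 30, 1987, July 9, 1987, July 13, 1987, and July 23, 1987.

June 20, 1987 is a Saturday.
That's 35 days from start to end, counting both.
35 = 7 × 5, so the span is exactly 5 full weeks.
Each full week contributes 5 weekdays (Mon–Fri): 5 × 5 = 25.
Total: 25.
Holidays: June 30, 1987 (Tue); July 9, 1987 (Thu); July 13, 1987 (Mon); July 23, 1987 (Thu).
All 4 holidays fall on weekdays, so subtract 4.
Business days: 25 − 4 = 21.

21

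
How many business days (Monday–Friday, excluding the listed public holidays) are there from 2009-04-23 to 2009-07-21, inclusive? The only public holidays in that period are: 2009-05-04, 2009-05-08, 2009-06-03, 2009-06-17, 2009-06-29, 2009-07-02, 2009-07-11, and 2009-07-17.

57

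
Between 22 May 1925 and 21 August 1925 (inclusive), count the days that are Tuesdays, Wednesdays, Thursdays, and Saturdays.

52

22 May 1925 is a Friday.
From 22 May 1925 to 21 August 1925 is 92 days inclusive.
92 = 7 × 13 + 1, so there are 13 full weeks plus 1 extra day.
Each full week contributes 4 days from the set (Tue, Wed, Thu, Sat): 13 × 4 = 52.
The 1 extra day is Fri — none qualify.
Total: 52 + 0 = 52.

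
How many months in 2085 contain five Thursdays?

A month has five Thursdays exactly when Thursday falls within its first (length − 28) days.
Jan: 31 days, starts Mon → 5 of Mon, Tue, Wed
Feb: 28 days, starts Thu → 5 of (none)
Mar: 31 days, starts Thu → 5 of Thu, Fri, Sat ✓
Apr: 30 days, starts Sun → 5 of Sun, Mon
May: 31 days, starts Tue → 5 of Tue, Wed, Thu ✓
Jun: 30 days, starts Fri → 5 of Fri, Sat
Jul: 31 days, starts Sun → 5 of Sun, Mon, Tue
Aug: 31 days, starts Wed → 5 of Wed, Thu, Fri ✓
Sep: 30 days, starts Sat → 5 of Sat, Sun
Oct: 31 days, starts Mon → 5 of Mon, Tue, Wed
Nov: 30 days, starts Thu → 5 of Thu, Fri ✓
Dec: 31 days, starts Sat → 5 of Sat, Sun, Mon
Months with five Thursdays: Mar, May, Aug, Nov.

4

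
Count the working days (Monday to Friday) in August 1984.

1 August 1984 is a Wednesday.
From 1 August 1984 to 31 August 1984 is 31 days inclusive.
31 = 7 × 4 + 3, so there are 4 full weeks plus 3 extra days.
Each full week contributes 5 weekdays (Mon–Fri): 4 × 5 = 20.
The 3 extra days are Wednesday, Thursday, Friday — 3 of them qualify.
Total: 20 + 3 = 23.

23 weekdays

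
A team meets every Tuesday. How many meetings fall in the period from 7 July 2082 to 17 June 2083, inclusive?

7 July 2082 is a Tuesday.
The range spans 346 days (inclusive of both endpoints).
346 = 7 × 49 + 3, so there are 49 full weeks plus 3 extra days.
Each full week contributes one Tuesday: 49 so far.
The 3 extra days are Tuesday, Wednesday, Thursday — 1 of them qualifies.
Total: 49 + 1 = 50.

50 Tuesdays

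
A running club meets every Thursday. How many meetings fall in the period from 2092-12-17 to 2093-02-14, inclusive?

2092-12-17 is a Wednesday.
The range spans 60 days (inclusive of both endpoints).
60 = 7 × 8 + 4, so there are 8 full weeks plus 4 extra days.
Each full week contributes one Thursday: 8 so far.
The 4 extra days are Wednesday, Thursday, Friday, Saturday — 1 of them qualifies.
Total: 8 + 1 = 9.

9 Thursdays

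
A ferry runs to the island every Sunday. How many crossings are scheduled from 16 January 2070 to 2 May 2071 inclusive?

16 January 2070 is a Thursday.
The range spans 472 days (inclusive of both endpoints).
472 = 7 × 67 + 3, so there are 67 full weeks plus 3 extra days.
Each full week contributes one Sunday: 67 so far.
The 3 extra days are Thursday, Friday, Saturday — none qualify.
Total: 67 + 0 = 67.

67 Sundays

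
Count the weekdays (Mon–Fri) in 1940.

1 January 1940 is a Monday.
That's 366 days from start to end, counting both.
366 = 7 × 52 + 2, so there are 52 full weeks plus 2 extra days.
Each full week contributes 5 weekdays (Mon–Fri): 52 × 5 = 260.
The 2 extra days are Monday, Tuesday — 2 of them qualify.
Total: 260 + 2 = 262.

262 weekdays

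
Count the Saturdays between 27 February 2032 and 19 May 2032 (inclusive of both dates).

12

27 February 2032 is a Friday.
That's 83 days from start to end, counting both.
83 = 7 × 11 + 6, so there are 11 full weeks plus 6 extra days.
Each full week contributes one Saturday: 11 so far.
The 6 extra days are Friday, Saturday, Sunday, Monday, Tuesday, Wednesday — 1 of them qualifies.
Total: 11 + 1 = 12.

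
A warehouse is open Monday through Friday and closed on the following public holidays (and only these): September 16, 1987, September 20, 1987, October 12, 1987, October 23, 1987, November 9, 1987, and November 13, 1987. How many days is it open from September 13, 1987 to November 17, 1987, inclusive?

42 business days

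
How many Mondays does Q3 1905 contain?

Jul 1, 1905 is a Saturday.
From Jul 1, 1905 to Sep 30, 1905 is 92 days inclusive.
92 = 7 × 13 + 1, so there are 13 full weeks plus 1 extra day.
Each full week contributes one Monday: 13 so far.
The 1 extra day is Saturday — none qualify.
Total: 13 + 0 = 13.

13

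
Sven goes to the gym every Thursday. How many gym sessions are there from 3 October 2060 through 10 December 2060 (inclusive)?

10 Thursdays

3 October 2060 is a Sunday.
From 3 October 2060 to 10 December 2060 is 69 days inclusive.
69 = 7 × 9 + 6, so there are 9 full weeks plus 6 extra days.
Each full week contributes one Thursday: 9 so far.
The 6 extra days are Sun, Mon, Tue, Wed, Thu, Fri — 1 of them qualifies.
Total: 9 + 1 = 10.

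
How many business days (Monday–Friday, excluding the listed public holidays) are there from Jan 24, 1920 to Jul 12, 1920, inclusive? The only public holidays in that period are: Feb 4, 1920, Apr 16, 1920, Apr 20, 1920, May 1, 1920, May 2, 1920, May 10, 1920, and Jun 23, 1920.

116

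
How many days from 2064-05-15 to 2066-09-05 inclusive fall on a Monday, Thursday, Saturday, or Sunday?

483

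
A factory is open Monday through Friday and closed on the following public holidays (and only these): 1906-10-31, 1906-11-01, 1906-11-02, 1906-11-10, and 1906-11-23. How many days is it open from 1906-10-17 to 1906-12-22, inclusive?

1906-10-17 is a Wednesday.
From 1906-10-17 to 1906-12-22 is 67 days inclusive.
67 = 7 × 9 + 4, so there are 9 full weeks plus 4 extra days.
Each full week contributes 5 weekdays (Mon–Fri): 9 × 5 = 45.
The 4 extra days are Wed, Thu, Fri, Sat — 3 of them qualify.
Total: 45 + 3 = 48.
Holidays: 1906-10-31 (Wed); 1906-11-01 (Thu); 1906-11-02 (Fri); 1906-11-10 (Sat); 1906-11-23 (Fri).
4 of the 5 holidays fall on weekdays; the rest are weekends and were already excluded.
Business days: 48 − 4 = 44.

44 working days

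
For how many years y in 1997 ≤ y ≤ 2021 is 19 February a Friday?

4

Day of week of February 19 in each year:
1997: Wed, 1998: Thu, 1999: Fri ✓, 2000: Sat, 2001: Mon, 2002: Tue, 2003: Wed, 2004: Thu, 2005: Sat, 2006: Sun, 2007: Mon, 2008: Tue, 2009: Thu, 2010: Fri ✓, 2011: Sat, 2012: Sun, 2013: Tue, 2014: Wed, 2015: Thu, 2016: Fri ✓, 2017: Sun, 2018: Mon, 2019: Tue, 2020: Wed, 2021: Fri ✓
Fridays: 1999, 2010, 2016, 2021.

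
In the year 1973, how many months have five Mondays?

A month has five Mondays exactly when Monday falls within its first (length − 28) days.
Jan: 31 days, starts Mon → 5 of Mon, Tue, Wed ✓
Feb: 28 days, starts Thu → 5 of (none)
Mar: 31 days, starts Thu → 5 of Thu, Fri, Sat
Apr: 30 days, starts Sun → 5 of Sun, Mon ✓
May: 31 days, starts Tue → 5 of Tue, Wed, Thu
Jun: 30 days, starts Fri → 5 of Fri, Sat
Jul: 31 days, starts Sun → 5 of Sun, Mon, Tue ✓
Aug: 31 days, starts Wed → 5 of Wed, Thu, Fri
Sep: 30 days, starts Sat → 5 of Sat, Sun
Oct: 31 days, starts Mon → 5 of Mon, Tue, Wed ✓
Nov: 30 days, starts Thu → 5 of Thu, Fri
Dec: 31 days, starts Sat → 5 of Sat, Sun, Mon ✓
Months with five Mondays: Jan, Apr, Jul, Oct, Dec.

5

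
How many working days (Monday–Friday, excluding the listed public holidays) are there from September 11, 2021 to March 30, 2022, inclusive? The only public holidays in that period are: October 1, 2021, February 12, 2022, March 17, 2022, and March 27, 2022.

141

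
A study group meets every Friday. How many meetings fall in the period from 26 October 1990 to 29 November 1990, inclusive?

5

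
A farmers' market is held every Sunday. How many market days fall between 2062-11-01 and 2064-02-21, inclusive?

68 Sundays

2062-11-01 is a Wednesday.
From 2062-11-01 to 2064-02-21 is 478 days inclusive.
478 = 7 × 68 + 2, so there are 68 full weeks plus 2 extra days.
Each full week contributes one Sunday: 68 so far.
The 2 extra days are Wednesday, Thursday — none qualify.
Total: 68 + 0 = 68.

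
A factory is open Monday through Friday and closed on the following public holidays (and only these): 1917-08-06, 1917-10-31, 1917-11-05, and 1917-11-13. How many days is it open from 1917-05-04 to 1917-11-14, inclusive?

135 working days

1917-05-04 is a Friday.
The range spans 195 days (inclusive of both endpoints).
195 = 7 × 27 + 6, so there are 27 full weeks plus 6 extra days.
Each full week contributes 5 weekdays (Mon–Fri): 27 × 5 = 135.
The 6 extra days are Fri, Sat, Sun, Mon, Tue, Wed — 4 of them qualify.
Total: 135 + 4 = 139.
Holidays: 1917-08-06 (Mon); 1917-10-31 (Wed); 1917-11-05 (Mon); 1917-11-13 (Tue).
All 4 holidays fall on weekdays, so subtract 4.
Business days: 139 − 4 = 135.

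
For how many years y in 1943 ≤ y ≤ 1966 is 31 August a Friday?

Day of week of August 31 in each year:
1943: Tue, 1944: Thu, 1945: Fri ✓, 1946: Sat, 1947: Sun, 1948: Tue, 1949: Wed, 1950: Thu, 1951: Fri ✓, 1952: Sun, 1953: Mon, 1954: Tue, 1955: Wed, 1956: Fri ✓, 1957: Sat, 1958: Sun, 1959: Mon, 1960: Wed, 1961: Thu, 1962: Fri ✓, 1963: Sat, 1964: Mon, 1965: Tue, 1966: Wed
Fridays: 1945, 1951, 1956, 1962.

4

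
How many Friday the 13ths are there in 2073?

2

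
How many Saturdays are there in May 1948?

5

May 1, 1948 is a Saturday.
The range spans 31 days (inclusive of both endpoints).
31 = 7 × 4 + 3, so there are 4 full weeks plus 3 extra days.
Each full week contributes one Saturday: 4 so far.
The 3 extra days are Saturday, Sunday, Monday — 1 of them qualifies.
Total: 4 + 1 = 5.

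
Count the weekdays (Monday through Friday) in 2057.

261 weekdays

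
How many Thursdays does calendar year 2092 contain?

1 January 2092 is a Tuesday.
From 1 January 2092 to 31 December 2092 is 366 days inclusive.
366 = 7 × 52 + 2, so there are 52 full weeks plus 2 extra days.
Each full week contributes one Thursday: 52 so far.
The 2 extra days are Tue, Wed — none qualify.
Total: 52 + 0 = 52.

52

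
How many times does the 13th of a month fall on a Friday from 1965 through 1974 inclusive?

Friday-the-13ths by year:
1965: Aug
1966: May
1967: Jan, Oct
1968: Sep, Dec
1969: Jun
1970: Feb, Mar, Nov
1971: Aug
1972: Oct
1973: Apr, Jul
1974: Sep, Dec

16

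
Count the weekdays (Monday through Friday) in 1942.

261 weekdays

January 1, 1942 is a Thursday.
That's 365 days from start to end, counting both.
365 = 7 × 52 + 1, so there are 52 full weeks plus 1 extra day.
Each full week contributes 5 weekdays (Mon–Fri): 52 × 5 = 260.
The 1 extra day is Thu — 1 of them qualifies.
Total: 260 + 1 = 261.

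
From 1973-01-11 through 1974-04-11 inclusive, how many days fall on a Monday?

1973-01-11 is a Thursday.
The range spans 456 days (inclusive of both endpoints).
456 = 7 × 65 + 1, so there are 65 full weeks plus 1 extra day.
Each full week contributes one Monday: 65 so far.
The 1 extra day is Thu — none qualify.
Total: 65 + 0 = 65.

65 Mondays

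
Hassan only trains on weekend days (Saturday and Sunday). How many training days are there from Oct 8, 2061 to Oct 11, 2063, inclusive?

210

Oct 8, 2061 is a Saturday.
The range spans 734 days (inclusive of both endpoints).
734 = 7 × 104 + 6, so there are 104 full weeks plus 6 extra days.
Each full week contributes 2 weekend days (Sat, Sun): 104 × 2 = 208.
The 6 extra days are Saturday, Sunday, Monday, Tuesday, Wednesday, Thursday — 2 of them qualify.
Total: 208 + 2 = 210.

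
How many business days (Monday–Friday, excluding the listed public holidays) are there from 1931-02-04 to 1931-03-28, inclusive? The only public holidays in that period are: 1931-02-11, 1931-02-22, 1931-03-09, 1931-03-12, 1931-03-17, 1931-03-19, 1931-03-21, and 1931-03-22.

33 business days

1931-02-04 is a Wednesday.
From 1931-02-04 to 1931-03-28 is 53 days inclusive.
53 = 7 × 7 + 4, so there are 7 full weeks plus 4 extra days.
Each full week contributes 5 weekdays (Mon–Fri): 7 × 5 = 35.
The 4 extra days are Wed, Thu, Fri, Sat — 3 of them qualify.
Total: 35 + 3 = 38.
Holidays: 1931-02-11 (Wed); 1931-02-22 (Sun); 1931-03-09 (Mon); 1931-03-12 (Thu); 1931-03-17 (Tue); 1931-03-19 (Thu); 1931-03-21 (Sat); 1931-03-22 (Sun).
5 of the 8 holidays fall on weekdays; the rest are weekends and were already excluded.
Business days: 38 − 5 = 33.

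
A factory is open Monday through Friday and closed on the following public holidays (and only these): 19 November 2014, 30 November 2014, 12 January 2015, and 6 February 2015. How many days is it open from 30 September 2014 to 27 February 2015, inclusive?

30 September 2014 is a Tuesday.
That's 151 days from start to end, counting both.
151 = 7 × 21 + 4, so there are 21 full weeks plus 4 extra days.
Each full week contributes 5 weekdays (Mon–Fri): 21 × 5 = 105.
The 4 extra days are Tue, Wed, Thu, Fri — 4 of them qualify.
Total: 105 + 4 = 109.
Holidays: 19 November 2014 (Wed); 30 November 2014 (Sun); 12 January 2015 (Mon); 6 February 2015 (Fri).
3 of the 4 holidays fall on weekdays; the rest are weekends and were already excluded.
Business days: 109 − 3 = 106.

106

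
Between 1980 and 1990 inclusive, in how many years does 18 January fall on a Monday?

Day of week of January 18 in each year:
1980: Fri, 1981: Sun, 1982: Mon ✓, 1983: Tue, 1984: Wed, 1985: Fri, 1986: Sat, 1987: Sun, 1988: Mon ✓, 1989: Wed, 1990: Thu
Mondays: 1982, 1988.

2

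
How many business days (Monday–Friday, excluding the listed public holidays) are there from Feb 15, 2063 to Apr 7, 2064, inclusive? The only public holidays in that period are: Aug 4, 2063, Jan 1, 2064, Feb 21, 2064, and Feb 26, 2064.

295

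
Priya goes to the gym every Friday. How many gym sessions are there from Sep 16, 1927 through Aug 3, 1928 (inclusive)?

Sep 16, 1927 is a Friday.
The range spans 323 days (inclusive of both endpoints).
323 = 7 × 46 + 1, so there are 46 full weeks plus 1 extra day.
Each full week contributes one Friday: 46 so far.
The 1 extra day is Friday — 1 of them qualifies.
Total: 46 + 1 = 47.

47 Fridays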